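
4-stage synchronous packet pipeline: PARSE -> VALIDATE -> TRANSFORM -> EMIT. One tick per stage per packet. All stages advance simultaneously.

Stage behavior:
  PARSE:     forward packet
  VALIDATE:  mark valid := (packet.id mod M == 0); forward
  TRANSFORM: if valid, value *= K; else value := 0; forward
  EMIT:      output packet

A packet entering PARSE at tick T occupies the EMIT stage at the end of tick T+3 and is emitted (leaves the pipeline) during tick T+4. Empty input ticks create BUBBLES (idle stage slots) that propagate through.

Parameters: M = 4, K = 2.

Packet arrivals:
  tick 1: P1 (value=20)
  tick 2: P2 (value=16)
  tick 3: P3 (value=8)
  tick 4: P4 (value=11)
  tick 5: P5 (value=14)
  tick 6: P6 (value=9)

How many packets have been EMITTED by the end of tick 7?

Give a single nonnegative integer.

Answer: 3

Derivation:
Tick 1: [PARSE:P1(v=20,ok=F), VALIDATE:-, TRANSFORM:-, EMIT:-] out:-; in:P1
Tick 2: [PARSE:P2(v=16,ok=F), VALIDATE:P1(v=20,ok=F), TRANSFORM:-, EMIT:-] out:-; in:P2
Tick 3: [PARSE:P3(v=8,ok=F), VALIDATE:P2(v=16,ok=F), TRANSFORM:P1(v=0,ok=F), EMIT:-] out:-; in:P3
Tick 4: [PARSE:P4(v=11,ok=F), VALIDATE:P3(v=8,ok=F), TRANSFORM:P2(v=0,ok=F), EMIT:P1(v=0,ok=F)] out:-; in:P4
Tick 5: [PARSE:P5(v=14,ok=F), VALIDATE:P4(v=11,ok=T), TRANSFORM:P3(v=0,ok=F), EMIT:P2(v=0,ok=F)] out:P1(v=0); in:P5
Tick 6: [PARSE:P6(v=9,ok=F), VALIDATE:P5(v=14,ok=F), TRANSFORM:P4(v=22,ok=T), EMIT:P3(v=0,ok=F)] out:P2(v=0); in:P6
Tick 7: [PARSE:-, VALIDATE:P6(v=9,ok=F), TRANSFORM:P5(v=0,ok=F), EMIT:P4(v=22,ok=T)] out:P3(v=0); in:-
Emitted by tick 7: ['P1', 'P2', 'P3']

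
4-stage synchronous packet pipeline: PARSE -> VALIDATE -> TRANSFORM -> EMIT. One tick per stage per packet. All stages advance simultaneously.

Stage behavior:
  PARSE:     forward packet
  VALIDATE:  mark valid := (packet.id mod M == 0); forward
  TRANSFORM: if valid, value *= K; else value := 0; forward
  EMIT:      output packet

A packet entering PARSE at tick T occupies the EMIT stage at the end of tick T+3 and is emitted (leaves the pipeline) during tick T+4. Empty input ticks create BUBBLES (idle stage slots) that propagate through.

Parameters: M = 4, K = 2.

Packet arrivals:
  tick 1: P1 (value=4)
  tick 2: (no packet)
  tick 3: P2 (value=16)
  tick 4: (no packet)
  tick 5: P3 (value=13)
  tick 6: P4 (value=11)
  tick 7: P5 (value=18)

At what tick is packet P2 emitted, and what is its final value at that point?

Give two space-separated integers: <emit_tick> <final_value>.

Tick 1: [PARSE:P1(v=4,ok=F), VALIDATE:-, TRANSFORM:-, EMIT:-] out:-; in:P1
Tick 2: [PARSE:-, VALIDATE:P1(v=4,ok=F), TRANSFORM:-, EMIT:-] out:-; in:-
Tick 3: [PARSE:P2(v=16,ok=F), VALIDATE:-, TRANSFORM:P1(v=0,ok=F), EMIT:-] out:-; in:P2
Tick 4: [PARSE:-, VALIDATE:P2(v=16,ok=F), TRANSFORM:-, EMIT:P1(v=0,ok=F)] out:-; in:-
Tick 5: [PARSE:P3(v=13,ok=F), VALIDATE:-, TRANSFORM:P2(v=0,ok=F), EMIT:-] out:P1(v=0); in:P3
Tick 6: [PARSE:P4(v=11,ok=F), VALIDATE:P3(v=13,ok=F), TRANSFORM:-, EMIT:P2(v=0,ok=F)] out:-; in:P4
Tick 7: [PARSE:P5(v=18,ok=F), VALIDATE:P4(v=11,ok=T), TRANSFORM:P3(v=0,ok=F), EMIT:-] out:P2(v=0); in:P5
Tick 8: [PARSE:-, VALIDATE:P5(v=18,ok=F), TRANSFORM:P4(v=22,ok=T), EMIT:P3(v=0,ok=F)] out:-; in:-
Tick 9: [PARSE:-, VALIDATE:-, TRANSFORM:P5(v=0,ok=F), EMIT:P4(v=22,ok=T)] out:P3(v=0); in:-
Tick 10: [PARSE:-, VALIDATE:-, TRANSFORM:-, EMIT:P5(v=0,ok=F)] out:P4(v=22); in:-
Tick 11: [PARSE:-, VALIDATE:-, TRANSFORM:-, EMIT:-] out:P5(v=0); in:-
P2: arrives tick 3, valid=False (id=2, id%4=2), emit tick 7, final value 0

Answer: 7 0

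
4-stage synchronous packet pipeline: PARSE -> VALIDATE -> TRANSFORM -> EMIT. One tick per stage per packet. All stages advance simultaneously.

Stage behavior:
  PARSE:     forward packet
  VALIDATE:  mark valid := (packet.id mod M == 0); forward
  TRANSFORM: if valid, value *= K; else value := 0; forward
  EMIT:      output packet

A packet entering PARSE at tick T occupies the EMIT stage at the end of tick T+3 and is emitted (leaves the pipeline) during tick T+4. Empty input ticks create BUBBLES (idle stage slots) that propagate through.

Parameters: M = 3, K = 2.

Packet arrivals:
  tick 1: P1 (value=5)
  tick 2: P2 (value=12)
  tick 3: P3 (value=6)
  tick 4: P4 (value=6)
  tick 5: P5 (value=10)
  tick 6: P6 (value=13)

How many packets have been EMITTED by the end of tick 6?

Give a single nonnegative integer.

Answer: 2

Derivation:
Tick 1: [PARSE:P1(v=5,ok=F), VALIDATE:-, TRANSFORM:-, EMIT:-] out:-; in:P1
Tick 2: [PARSE:P2(v=12,ok=F), VALIDATE:P1(v=5,ok=F), TRANSFORM:-, EMIT:-] out:-; in:P2
Tick 3: [PARSE:P3(v=6,ok=F), VALIDATE:P2(v=12,ok=F), TRANSFORM:P1(v=0,ok=F), EMIT:-] out:-; in:P3
Tick 4: [PARSE:P4(v=6,ok=F), VALIDATE:P3(v=6,ok=T), TRANSFORM:P2(v=0,ok=F), EMIT:P1(v=0,ok=F)] out:-; in:P4
Tick 5: [PARSE:P5(v=10,ok=F), VALIDATE:P4(v=6,ok=F), TRANSFORM:P3(v=12,ok=T), EMIT:P2(v=0,ok=F)] out:P1(v=0); in:P5
Tick 6: [PARSE:P6(v=13,ok=F), VALIDATE:P5(v=10,ok=F), TRANSFORM:P4(v=0,ok=F), EMIT:P3(v=12,ok=T)] out:P2(v=0); in:P6
Emitted by tick 6: ['P1', 'P2']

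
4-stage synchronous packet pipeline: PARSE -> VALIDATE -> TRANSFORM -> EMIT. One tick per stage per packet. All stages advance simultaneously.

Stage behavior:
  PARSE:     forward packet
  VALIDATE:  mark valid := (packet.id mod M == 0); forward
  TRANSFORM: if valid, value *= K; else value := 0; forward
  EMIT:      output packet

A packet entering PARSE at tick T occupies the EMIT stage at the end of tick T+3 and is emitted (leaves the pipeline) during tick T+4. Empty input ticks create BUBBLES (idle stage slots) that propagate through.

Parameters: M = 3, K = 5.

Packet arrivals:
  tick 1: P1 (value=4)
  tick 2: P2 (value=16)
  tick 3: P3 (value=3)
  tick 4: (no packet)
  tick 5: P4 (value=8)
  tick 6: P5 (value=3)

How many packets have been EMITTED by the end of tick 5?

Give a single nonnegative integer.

Tick 1: [PARSE:P1(v=4,ok=F), VALIDATE:-, TRANSFORM:-, EMIT:-] out:-; in:P1
Tick 2: [PARSE:P2(v=16,ok=F), VALIDATE:P1(v=4,ok=F), TRANSFORM:-, EMIT:-] out:-; in:P2
Tick 3: [PARSE:P3(v=3,ok=F), VALIDATE:P2(v=16,ok=F), TRANSFORM:P1(v=0,ok=F), EMIT:-] out:-; in:P3
Tick 4: [PARSE:-, VALIDATE:P3(v=3,ok=T), TRANSFORM:P2(v=0,ok=F), EMIT:P1(v=0,ok=F)] out:-; in:-
Tick 5: [PARSE:P4(v=8,ok=F), VALIDATE:-, TRANSFORM:P3(v=15,ok=T), EMIT:P2(v=0,ok=F)] out:P1(v=0); in:P4
Emitted by tick 5: ['P1']

Answer: 1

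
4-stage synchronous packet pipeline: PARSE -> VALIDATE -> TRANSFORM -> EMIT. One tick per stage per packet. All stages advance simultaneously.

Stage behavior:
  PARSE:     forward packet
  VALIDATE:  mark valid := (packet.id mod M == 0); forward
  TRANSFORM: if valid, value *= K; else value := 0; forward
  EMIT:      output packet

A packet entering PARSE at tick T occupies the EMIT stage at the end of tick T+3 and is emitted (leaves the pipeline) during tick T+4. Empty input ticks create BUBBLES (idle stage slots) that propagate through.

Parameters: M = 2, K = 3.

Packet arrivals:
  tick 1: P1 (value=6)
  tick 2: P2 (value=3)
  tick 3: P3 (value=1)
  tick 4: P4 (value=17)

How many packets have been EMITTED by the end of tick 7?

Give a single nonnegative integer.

Answer: 3

Derivation:
Tick 1: [PARSE:P1(v=6,ok=F), VALIDATE:-, TRANSFORM:-, EMIT:-] out:-; in:P1
Tick 2: [PARSE:P2(v=3,ok=F), VALIDATE:P1(v=6,ok=F), TRANSFORM:-, EMIT:-] out:-; in:P2
Tick 3: [PARSE:P3(v=1,ok=F), VALIDATE:P2(v=3,ok=T), TRANSFORM:P1(v=0,ok=F), EMIT:-] out:-; in:P3
Tick 4: [PARSE:P4(v=17,ok=F), VALIDATE:P3(v=1,ok=F), TRANSFORM:P2(v=9,ok=T), EMIT:P1(v=0,ok=F)] out:-; in:P4
Tick 5: [PARSE:-, VALIDATE:P4(v=17,ok=T), TRANSFORM:P3(v=0,ok=F), EMIT:P2(v=9,ok=T)] out:P1(v=0); in:-
Tick 6: [PARSE:-, VALIDATE:-, TRANSFORM:P4(v=51,ok=T), EMIT:P3(v=0,ok=F)] out:P2(v=9); in:-
Tick 7: [PARSE:-, VALIDATE:-, TRANSFORM:-, EMIT:P4(v=51,ok=T)] out:P3(v=0); in:-
Emitted by tick 7: ['P1', 'P2', 'P3']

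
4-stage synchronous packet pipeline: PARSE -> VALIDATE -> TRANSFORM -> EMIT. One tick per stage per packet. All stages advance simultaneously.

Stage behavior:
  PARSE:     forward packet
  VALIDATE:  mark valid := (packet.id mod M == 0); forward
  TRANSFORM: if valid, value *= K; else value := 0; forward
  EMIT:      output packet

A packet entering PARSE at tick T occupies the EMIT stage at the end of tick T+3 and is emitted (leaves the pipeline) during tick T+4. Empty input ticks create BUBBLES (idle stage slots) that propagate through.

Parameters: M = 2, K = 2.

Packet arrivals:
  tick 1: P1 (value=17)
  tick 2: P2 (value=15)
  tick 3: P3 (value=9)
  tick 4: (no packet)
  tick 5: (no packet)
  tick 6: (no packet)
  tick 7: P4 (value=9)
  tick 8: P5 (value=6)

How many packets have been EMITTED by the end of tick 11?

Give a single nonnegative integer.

Tick 1: [PARSE:P1(v=17,ok=F), VALIDATE:-, TRANSFORM:-, EMIT:-] out:-; in:P1
Tick 2: [PARSE:P2(v=15,ok=F), VALIDATE:P1(v=17,ok=F), TRANSFORM:-, EMIT:-] out:-; in:P2
Tick 3: [PARSE:P3(v=9,ok=F), VALIDATE:P2(v=15,ok=T), TRANSFORM:P1(v=0,ok=F), EMIT:-] out:-; in:P3
Tick 4: [PARSE:-, VALIDATE:P3(v=9,ok=F), TRANSFORM:P2(v=30,ok=T), EMIT:P1(v=0,ok=F)] out:-; in:-
Tick 5: [PARSE:-, VALIDATE:-, TRANSFORM:P3(v=0,ok=F), EMIT:P2(v=30,ok=T)] out:P1(v=0); in:-
Tick 6: [PARSE:-, VALIDATE:-, TRANSFORM:-, EMIT:P3(v=0,ok=F)] out:P2(v=30); in:-
Tick 7: [PARSE:P4(v=9,ok=F), VALIDATE:-, TRANSFORM:-, EMIT:-] out:P3(v=0); in:P4
Tick 8: [PARSE:P5(v=6,ok=F), VALIDATE:P4(v=9,ok=T), TRANSFORM:-, EMIT:-] out:-; in:P5
Tick 9: [PARSE:-, VALIDATE:P5(v=6,ok=F), TRANSFORM:P4(v=18,ok=T), EMIT:-] out:-; in:-
Tick 10: [PARSE:-, VALIDATE:-, TRANSFORM:P5(v=0,ok=F), EMIT:P4(v=18,ok=T)] out:-; in:-
Tick 11: [PARSE:-, VALIDATE:-, TRANSFORM:-, EMIT:P5(v=0,ok=F)] out:P4(v=18); in:-
Emitted by tick 11: ['P1', 'P2', 'P3', 'P4']

Answer: 4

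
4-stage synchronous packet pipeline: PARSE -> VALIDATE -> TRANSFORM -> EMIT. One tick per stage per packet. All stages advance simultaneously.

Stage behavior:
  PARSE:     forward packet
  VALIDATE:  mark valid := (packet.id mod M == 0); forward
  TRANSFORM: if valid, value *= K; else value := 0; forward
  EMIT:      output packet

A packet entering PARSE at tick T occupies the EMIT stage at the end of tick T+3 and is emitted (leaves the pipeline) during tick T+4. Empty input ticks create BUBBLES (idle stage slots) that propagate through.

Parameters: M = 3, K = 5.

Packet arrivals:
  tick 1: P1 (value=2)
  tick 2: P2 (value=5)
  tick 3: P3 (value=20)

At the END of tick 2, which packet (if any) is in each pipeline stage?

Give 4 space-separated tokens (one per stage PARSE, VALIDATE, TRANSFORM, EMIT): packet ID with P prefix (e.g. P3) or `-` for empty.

Tick 1: [PARSE:P1(v=2,ok=F), VALIDATE:-, TRANSFORM:-, EMIT:-] out:-; in:P1
Tick 2: [PARSE:P2(v=5,ok=F), VALIDATE:P1(v=2,ok=F), TRANSFORM:-, EMIT:-] out:-; in:P2
At end of tick 2: ['P2', 'P1', '-', '-']

Answer: P2 P1 - -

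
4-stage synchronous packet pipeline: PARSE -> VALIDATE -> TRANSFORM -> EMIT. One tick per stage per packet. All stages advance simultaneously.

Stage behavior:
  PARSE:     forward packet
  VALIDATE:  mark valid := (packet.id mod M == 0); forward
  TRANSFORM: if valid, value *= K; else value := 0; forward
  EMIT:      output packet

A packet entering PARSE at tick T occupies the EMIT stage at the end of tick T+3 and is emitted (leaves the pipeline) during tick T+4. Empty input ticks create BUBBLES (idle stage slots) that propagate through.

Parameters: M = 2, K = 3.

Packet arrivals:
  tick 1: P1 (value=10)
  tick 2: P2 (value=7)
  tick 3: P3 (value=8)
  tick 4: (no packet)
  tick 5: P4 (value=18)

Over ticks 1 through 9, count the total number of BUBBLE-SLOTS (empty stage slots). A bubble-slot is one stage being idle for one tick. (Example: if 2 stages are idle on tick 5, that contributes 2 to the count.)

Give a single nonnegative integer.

Answer: 20

Derivation:
Tick 1: [PARSE:P1(v=10,ok=F), VALIDATE:-, TRANSFORM:-, EMIT:-] out:-; bubbles=3
Tick 2: [PARSE:P2(v=7,ok=F), VALIDATE:P1(v=10,ok=F), TRANSFORM:-, EMIT:-] out:-; bubbles=2
Tick 3: [PARSE:P3(v=8,ok=F), VALIDATE:P2(v=7,ok=T), TRANSFORM:P1(v=0,ok=F), EMIT:-] out:-; bubbles=1
Tick 4: [PARSE:-, VALIDATE:P3(v=8,ok=F), TRANSFORM:P2(v=21,ok=T), EMIT:P1(v=0,ok=F)] out:-; bubbles=1
Tick 5: [PARSE:P4(v=18,ok=F), VALIDATE:-, TRANSFORM:P3(v=0,ok=F), EMIT:P2(v=21,ok=T)] out:P1(v=0); bubbles=1
Tick 6: [PARSE:-, VALIDATE:P4(v=18,ok=T), TRANSFORM:-, EMIT:P3(v=0,ok=F)] out:P2(v=21); bubbles=2
Tick 7: [PARSE:-, VALIDATE:-, TRANSFORM:P4(v=54,ok=T), EMIT:-] out:P3(v=0); bubbles=3
Tick 8: [PARSE:-, VALIDATE:-, TRANSFORM:-, EMIT:P4(v=54,ok=T)] out:-; bubbles=3
Tick 9: [PARSE:-, VALIDATE:-, TRANSFORM:-, EMIT:-] out:P4(v=54); bubbles=4
Total bubble-slots: 20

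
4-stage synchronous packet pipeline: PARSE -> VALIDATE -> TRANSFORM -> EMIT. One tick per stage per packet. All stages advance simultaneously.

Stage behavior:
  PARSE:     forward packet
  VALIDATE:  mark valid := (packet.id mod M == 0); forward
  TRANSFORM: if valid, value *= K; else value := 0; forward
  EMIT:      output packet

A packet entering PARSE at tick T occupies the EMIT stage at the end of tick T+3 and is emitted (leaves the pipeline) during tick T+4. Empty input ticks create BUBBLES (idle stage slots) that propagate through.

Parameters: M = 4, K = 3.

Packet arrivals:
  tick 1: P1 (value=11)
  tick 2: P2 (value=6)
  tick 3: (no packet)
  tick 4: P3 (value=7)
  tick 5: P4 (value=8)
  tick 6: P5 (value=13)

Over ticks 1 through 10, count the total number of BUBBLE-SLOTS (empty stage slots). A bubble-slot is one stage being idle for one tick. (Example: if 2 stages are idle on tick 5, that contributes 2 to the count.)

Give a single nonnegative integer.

Tick 1: [PARSE:P1(v=11,ok=F), VALIDATE:-, TRANSFORM:-, EMIT:-] out:-; bubbles=3
Tick 2: [PARSE:P2(v=6,ok=F), VALIDATE:P1(v=11,ok=F), TRANSFORM:-, EMIT:-] out:-; bubbles=2
Tick 3: [PARSE:-, VALIDATE:P2(v=6,ok=F), TRANSFORM:P1(v=0,ok=F), EMIT:-] out:-; bubbles=2
Tick 4: [PARSE:P3(v=7,ok=F), VALIDATE:-, TRANSFORM:P2(v=0,ok=F), EMIT:P1(v=0,ok=F)] out:-; bubbles=1
Tick 5: [PARSE:P4(v=8,ok=F), VALIDATE:P3(v=7,ok=F), TRANSFORM:-, EMIT:P2(v=0,ok=F)] out:P1(v=0); bubbles=1
Tick 6: [PARSE:P5(v=13,ok=F), VALIDATE:P4(v=8,ok=T), TRANSFORM:P3(v=0,ok=F), EMIT:-] out:P2(v=0); bubbles=1
Tick 7: [PARSE:-, VALIDATE:P5(v=13,ok=F), TRANSFORM:P4(v=24,ok=T), EMIT:P3(v=0,ok=F)] out:-; bubbles=1
Tick 8: [PARSE:-, VALIDATE:-, TRANSFORM:P5(v=0,ok=F), EMIT:P4(v=24,ok=T)] out:P3(v=0); bubbles=2
Tick 9: [PARSE:-, VALIDATE:-, TRANSFORM:-, EMIT:P5(v=0,ok=F)] out:P4(v=24); bubbles=3
Tick 10: [PARSE:-, VALIDATE:-, TRANSFORM:-, EMIT:-] out:P5(v=0); bubbles=4
Total bubble-slots: 20

Answer: 20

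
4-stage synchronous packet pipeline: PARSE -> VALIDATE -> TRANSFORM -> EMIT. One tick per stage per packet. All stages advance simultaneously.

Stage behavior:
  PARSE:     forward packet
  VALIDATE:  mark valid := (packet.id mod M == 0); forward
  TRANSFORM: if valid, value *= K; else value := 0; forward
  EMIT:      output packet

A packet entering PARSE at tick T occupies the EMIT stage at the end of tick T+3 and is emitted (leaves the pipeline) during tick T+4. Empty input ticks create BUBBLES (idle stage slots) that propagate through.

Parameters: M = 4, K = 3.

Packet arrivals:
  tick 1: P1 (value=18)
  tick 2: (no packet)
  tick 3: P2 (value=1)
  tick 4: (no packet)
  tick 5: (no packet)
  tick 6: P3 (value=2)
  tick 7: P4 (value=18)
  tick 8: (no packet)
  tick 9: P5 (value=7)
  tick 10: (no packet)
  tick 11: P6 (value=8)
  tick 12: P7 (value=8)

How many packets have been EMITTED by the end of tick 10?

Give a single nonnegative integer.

Answer: 3

Derivation:
Tick 1: [PARSE:P1(v=18,ok=F), VALIDATE:-, TRANSFORM:-, EMIT:-] out:-; in:P1
Tick 2: [PARSE:-, VALIDATE:P1(v=18,ok=F), TRANSFORM:-, EMIT:-] out:-; in:-
Tick 3: [PARSE:P2(v=1,ok=F), VALIDATE:-, TRANSFORM:P1(v=0,ok=F), EMIT:-] out:-; in:P2
Tick 4: [PARSE:-, VALIDATE:P2(v=1,ok=F), TRANSFORM:-, EMIT:P1(v=0,ok=F)] out:-; in:-
Tick 5: [PARSE:-, VALIDATE:-, TRANSFORM:P2(v=0,ok=F), EMIT:-] out:P1(v=0); in:-
Tick 6: [PARSE:P3(v=2,ok=F), VALIDATE:-, TRANSFORM:-, EMIT:P2(v=0,ok=F)] out:-; in:P3
Tick 7: [PARSE:P4(v=18,ok=F), VALIDATE:P3(v=2,ok=F), TRANSFORM:-, EMIT:-] out:P2(v=0); in:P4
Tick 8: [PARSE:-, VALIDATE:P4(v=18,ok=T), TRANSFORM:P3(v=0,ok=F), EMIT:-] out:-; in:-
Tick 9: [PARSE:P5(v=7,ok=F), VALIDATE:-, TRANSFORM:P4(v=54,ok=T), EMIT:P3(v=0,ok=F)] out:-; in:P5
Tick 10: [PARSE:-, VALIDATE:P5(v=7,ok=F), TRANSFORM:-, EMIT:P4(v=54,ok=T)] out:P3(v=0); in:-
Emitted by tick 10: ['P1', 'P2', 'P3']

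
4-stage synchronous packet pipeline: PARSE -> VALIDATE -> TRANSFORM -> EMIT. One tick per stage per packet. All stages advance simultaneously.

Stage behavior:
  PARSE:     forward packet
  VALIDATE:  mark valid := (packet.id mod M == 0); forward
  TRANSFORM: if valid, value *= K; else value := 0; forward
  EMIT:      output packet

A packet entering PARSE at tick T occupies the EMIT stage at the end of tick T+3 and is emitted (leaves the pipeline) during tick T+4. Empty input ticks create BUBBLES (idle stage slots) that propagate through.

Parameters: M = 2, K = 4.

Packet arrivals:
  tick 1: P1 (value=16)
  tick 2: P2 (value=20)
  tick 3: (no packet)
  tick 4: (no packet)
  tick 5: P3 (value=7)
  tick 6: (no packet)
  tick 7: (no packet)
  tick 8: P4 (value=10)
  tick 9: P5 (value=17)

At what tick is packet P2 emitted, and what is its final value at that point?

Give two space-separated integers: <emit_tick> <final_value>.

Tick 1: [PARSE:P1(v=16,ok=F), VALIDATE:-, TRANSFORM:-, EMIT:-] out:-; in:P1
Tick 2: [PARSE:P2(v=20,ok=F), VALIDATE:P1(v=16,ok=F), TRANSFORM:-, EMIT:-] out:-; in:P2
Tick 3: [PARSE:-, VALIDATE:P2(v=20,ok=T), TRANSFORM:P1(v=0,ok=F), EMIT:-] out:-; in:-
Tick 4: [PARSE:-, VALIDATE:-, TRANSFORM:P2(v=80,ok=T), EMIT:P1(v=0,ok=F)] out:-; in:-
Tick 5: [PARSE:P3(v=7,ok=F), VALIDATE:-, TRANSFORM:-, EMIT:P2(v=80,ok=T)] out:P1(v=0); in:P3
Tick 6: [PARSE:-, VALIDATE:P3(v=7,ok=F), TRANSFORM:-, EMIT:-] out:P2(v=80); in:-
Tick 7: [PARSE:-, VALIDATE:-, TRANSFORM:P3(v=0,ok=F), EMIT:-] out:-; in:-
Tick 8: [PARSE:P4(v=10,ok=F), VALIDATE:-, TRANSFORM:-, EMIT:P3(v=0,ok=F)] out:-; in:P4
Tick 9: [PARSE:P5(v=17,ok=F), VALIDATE:P4(v=10,ok=T), TRANSFORM:-, EMIT:-] out:P3(v=0); in:P5
Tick 10: [PARSE:-, VALIDATE:P5(v=17,ok=F), TRANSFORM:P4(v=40,ok=T), EMIT:-] out:-; in:-
Tick 11: [PARSE:-, VALIDATE:-, TRANSFORM:P5(v=0,ok=F), EMIT:P4(v=40,ok=T)] out:-; in:-
Tick 12: [PARSE:-, VALIDATE:-, TRANSFORM:-, EMIT:P5(v=0,ok=F)] out:P4(v=40); in:-
Tick 13: [PARSE:-, VALIDATE:-, TRANSFORM:-, EMIT:-] out:P5(v=0); in:-
P2: arrives tick 2, valid=True (id=2, id%2=0), emit tick 6, final value 80

Answer: 6 80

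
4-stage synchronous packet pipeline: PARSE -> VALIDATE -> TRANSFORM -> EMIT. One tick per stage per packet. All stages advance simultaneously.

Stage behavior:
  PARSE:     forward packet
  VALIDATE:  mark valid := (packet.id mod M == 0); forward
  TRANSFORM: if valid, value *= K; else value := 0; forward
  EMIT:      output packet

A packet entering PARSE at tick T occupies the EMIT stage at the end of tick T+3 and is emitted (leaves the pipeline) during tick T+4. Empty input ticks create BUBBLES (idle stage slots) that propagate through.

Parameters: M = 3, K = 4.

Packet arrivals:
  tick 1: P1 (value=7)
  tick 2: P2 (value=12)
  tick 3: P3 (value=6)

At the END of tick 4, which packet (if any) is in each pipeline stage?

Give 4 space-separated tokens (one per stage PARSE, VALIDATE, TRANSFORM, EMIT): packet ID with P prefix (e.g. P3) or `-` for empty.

Tick 1: [PARSE:P1(v=7,ok=F), VALIDATE:-, TRANSFORM:-, EMIT:-] out:-; in:P1
Tick 2: [PARSE:P2(v=12,ok=F), VALIDATE:P1(v=7,ok=F), TRANSFORM:-, EMIT:-] out:-; in:P2
Tick 3: [PARSE:P3(v=6,ok=F), VALIDATE:P2(v=12,ok=F), TRANSFORM:P1(v=0,ok=F), EMIT:-] out:-; in:P3
Tick 4: [PARSE:-, VALIDATE:P3(v=6,ok=T), TRANSFORM:P2(v=0,ok=F), EMIT:P1(v=0,ok=F)] out:-; in:-
At end of tick 4: ['-', 'P3', 'P2', 'P1']

Answer: - P3 P2 P1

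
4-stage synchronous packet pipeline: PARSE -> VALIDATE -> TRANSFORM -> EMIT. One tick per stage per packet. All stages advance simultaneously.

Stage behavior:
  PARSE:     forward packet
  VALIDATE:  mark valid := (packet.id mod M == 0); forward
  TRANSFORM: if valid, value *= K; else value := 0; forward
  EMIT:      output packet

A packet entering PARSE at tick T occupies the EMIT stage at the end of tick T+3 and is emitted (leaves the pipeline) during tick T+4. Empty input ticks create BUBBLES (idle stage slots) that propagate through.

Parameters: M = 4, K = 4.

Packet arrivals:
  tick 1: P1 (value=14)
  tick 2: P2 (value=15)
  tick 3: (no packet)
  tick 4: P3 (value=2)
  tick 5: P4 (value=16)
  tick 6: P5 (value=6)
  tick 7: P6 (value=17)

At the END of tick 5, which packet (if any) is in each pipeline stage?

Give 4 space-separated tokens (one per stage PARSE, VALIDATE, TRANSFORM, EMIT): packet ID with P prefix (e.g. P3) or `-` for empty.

Tick 1: [PARSE:P1(v=14,ok=F), VALIDATE:-, TRANSFORM:-, EMIT:-] out:-; in:P1
Tick 2: [PARSE:P2(v=15,ok=F), VALIDATE:P1(v=14,ok=F), TRANSFORM:-, EMIT:-] out:-; in:P2
Tick 3: [PARSE:-, VALIDATE:P2(v=15,ok=F), TRANSFORM:P1(v=0,ok=F), EMIT:-] out:-; in:-
Tick 4: [PARSE:P3(v=2,ok=F), VALIDATE:-, TRANSFORM:P2(v=0,ok=F), EMIT:P1(v=0,ok=F)] out:-; in:P3
Tick 5: [PARSE:P4(v=16,ok=F), VALIDATE:P3(v=2,ok=F), TRANSFORM:-, EMIT:P2(v=0,ok=F)] out:P1(v=0); in:P4
At end of tick 5: ['P4', 'P3', '-', 'P2']

Answer: P4 P3 - P2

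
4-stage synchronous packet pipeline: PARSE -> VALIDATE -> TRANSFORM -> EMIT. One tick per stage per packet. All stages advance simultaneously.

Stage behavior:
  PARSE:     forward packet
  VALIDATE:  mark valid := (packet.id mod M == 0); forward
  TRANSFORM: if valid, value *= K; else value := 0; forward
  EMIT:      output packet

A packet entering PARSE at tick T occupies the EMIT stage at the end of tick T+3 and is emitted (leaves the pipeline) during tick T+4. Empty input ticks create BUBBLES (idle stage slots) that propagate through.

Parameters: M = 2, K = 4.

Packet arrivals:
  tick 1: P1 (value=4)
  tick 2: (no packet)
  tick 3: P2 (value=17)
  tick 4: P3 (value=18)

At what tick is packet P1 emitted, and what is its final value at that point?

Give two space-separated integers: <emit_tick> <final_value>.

Answer: 5 0

Derivation:
Tick 1: [PARSE:P1(v=4,ok=F), VALIDATE:-, TRANSFORM:-, EMIT:-] out:-; in:P1
Tick 2: [PARSE:-, VALIDATE:P1(v=4,ok=F), TRANSFORM:-, EMIT:-] out:-; in:-
Tick 3: [PARSE:P2(v=17,ok=F), VALIDATE:-, TRANSFORM:P1(v=0,ok=F), EMIT:-] out:-; in:P2
Tick 4: [PARSE:P3(v=18,ok=F), VALIDATE:P2(v=17,ok=T), TRANSFORM:-, EMIT:P1(v=0,ok=F)] out:-; in:P3
Tick 5: [PARSE:-, VALIDATE:P3(v=18,ok=F), TRANSFORM:P2(v=68,ok=T), EMIT:-] out:P1(v=0); in:-
Tick 6: [PARSE:-, VALIDATE:-, TRANSFORM:P3(v=0,ok=F), EMIT:P2(v=68,ok=T)] out:-; in:-
Tick 7: [PARSE:-, VALIDATE:-, TRANSFORM:-, EMIT:P3(v=0,ok=F)] out:P2(v=68); in:-
Tick 8: [PARSE:-, VALIDATE:-, TRANSFORM:-, EMIT:-] out:P3(v=0); in:-
P1: arrives tick 1, valid=False (id=1, id%2=1), emit tick 5, final value 0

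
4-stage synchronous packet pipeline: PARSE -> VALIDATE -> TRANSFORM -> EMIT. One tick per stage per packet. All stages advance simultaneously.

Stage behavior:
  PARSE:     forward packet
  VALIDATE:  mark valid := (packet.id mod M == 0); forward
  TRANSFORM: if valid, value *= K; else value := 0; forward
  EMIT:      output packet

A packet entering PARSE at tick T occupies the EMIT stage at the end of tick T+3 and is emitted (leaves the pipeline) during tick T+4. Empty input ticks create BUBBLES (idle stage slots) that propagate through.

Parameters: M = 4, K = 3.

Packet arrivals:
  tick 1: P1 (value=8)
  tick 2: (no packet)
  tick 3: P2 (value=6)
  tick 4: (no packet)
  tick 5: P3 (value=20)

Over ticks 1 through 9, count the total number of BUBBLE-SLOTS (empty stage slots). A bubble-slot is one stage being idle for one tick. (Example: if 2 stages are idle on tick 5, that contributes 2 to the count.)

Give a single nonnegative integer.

Tick 1: [PARSE:P1(v=8,ok=F), VALIDATE:-, TRANSFORM:-, EMIT:-] out:-; bubbles=3
Tick 2: [PARSE:-, VALIDATE:P1(v=8,ok=F), TRANSFORM:-, EMIT:-] out:-; bubbles=3
Tick 3: [PARSE:P2(v=6,ok=F), VALIDATE:-, TRANSFORM:P1(v=0,ok=F), EMIT:-] out:-; bubbles=2
Tick 4: [PARSE:-, VALIDATE:P2(v=6,ok=F), TRANSFORM:-, EMIT:P1(v=0,ok=F)] out:-; bubbles=2
Tick 5: [PARSE:P3(v=20,ok=F), VALIDATE:-, TRANSFORM:P2(v=0,ok=F), EMIT:-] out:P1(v=0); bubbles=2
Tick 6: [PARSE:-, VALIDATE:P3(v=20,ok=F), TRANSFORM:-, EMIT:P2(v=0,ok=F)] out:-; bubbles=2
Tick 7: [PARSE:-, VALIDATE:-, TRANSFORM:P3(v=0,ok=F), EMIT:-] out:P2(v=0); bubbles=3
Tick 8: [PARSE:-, VALIDATE:-, TRANSFORM:-, EMIT:P3(v=0,ok=F)] out:-; bubbles=3
Tick 9: [PARSE:-, VALIDATE:-, TRANSFORM:-, EMIT:-] out:P3(v=0); bubbles=4
Total bubble-slots: 24

Answer: 24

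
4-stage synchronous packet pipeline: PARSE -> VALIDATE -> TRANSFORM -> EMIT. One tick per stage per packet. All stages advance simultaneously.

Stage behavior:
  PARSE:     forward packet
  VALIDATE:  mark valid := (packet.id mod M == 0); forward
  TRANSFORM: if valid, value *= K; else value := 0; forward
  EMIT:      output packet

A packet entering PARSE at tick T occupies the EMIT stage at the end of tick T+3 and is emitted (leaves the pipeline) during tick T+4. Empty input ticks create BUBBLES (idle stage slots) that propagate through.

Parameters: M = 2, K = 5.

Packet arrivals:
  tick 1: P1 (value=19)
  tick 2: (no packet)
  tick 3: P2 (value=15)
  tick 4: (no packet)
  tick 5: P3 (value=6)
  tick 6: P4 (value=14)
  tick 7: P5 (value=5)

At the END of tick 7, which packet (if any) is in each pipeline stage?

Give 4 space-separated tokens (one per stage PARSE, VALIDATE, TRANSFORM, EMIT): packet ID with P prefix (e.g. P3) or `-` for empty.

Tick 1: [PARSE:P1(v=19,ok=F), VALIDATE:-, TRANSFORM:-, EMIT:-] out:-; in:P1
Tick 2: [PARSE:-, VALIDATE:P1(v=19,ok=F), TRANSFORM:-, EMIT:-] out:-; in:-
Tick 3: [PARSE:P2(v=15,ok=F), VALIDATE:-, TRANSFORM:P1(v=0,ok=F), EMIT:-] out:-; in:P2
Tick 4: [PARSE:-, VALIDATE:P2(v=15,ok=T), TRANSFORM:-, EMIT:P1(v=0,ok=F)] out:-; in:-
Tick 5: [PARSE:P3(v=6,ok=F), VALIDATE:-, TRANSFORM:P2(v=75,ok=T), EMIT:-] out:P1(v=0); in:P3
Tick 6: [PARSE:P4(v=14,ok=F), VALIDATE:P3(v=6,ok=F), TRANSFORM:-, EMIT:P2(v=75,ok=T)] out:-; in:P4
Tick 7: [PARSE:P5(v=5,ok=F), VALIDATE:P4(v=14,ok=T), TRANSFORM:P3(v=0,ok=F), EMIT:-] out:P2(v=75); in:P5
At end of tick 7: ['P5', 'P4', 'P3', '-']

Answer: P5 P4 P3 -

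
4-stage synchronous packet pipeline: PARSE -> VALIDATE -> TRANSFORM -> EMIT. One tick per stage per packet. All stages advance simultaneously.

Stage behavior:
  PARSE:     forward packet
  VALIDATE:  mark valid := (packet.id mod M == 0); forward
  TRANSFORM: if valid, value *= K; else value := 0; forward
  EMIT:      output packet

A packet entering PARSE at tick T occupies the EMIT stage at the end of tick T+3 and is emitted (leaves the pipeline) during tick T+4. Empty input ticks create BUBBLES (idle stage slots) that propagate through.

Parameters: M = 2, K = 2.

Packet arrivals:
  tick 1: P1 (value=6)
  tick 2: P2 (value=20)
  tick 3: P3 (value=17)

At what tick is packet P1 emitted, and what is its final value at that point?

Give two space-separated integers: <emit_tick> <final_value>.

Answer: 5 0

Derivation:
Tick 1: [PARSE:P1(v=6,ok=F), VALIDATE:-, TRANSFORM:-, EMIT:-] out:-; in:P1
Tick 2: [PARSE:P2(v=20,ok=F), VALIDATE:P1(v=6,ok=F), TRANSFORM:-, EMIT:-] out:-; in:P2
Tick 3: [PARSE:P3(v=17,ok=F), VALIDATE:P2(v=20,ok=T), TRANSFORM:P1(v=0,ok=F), EMIT:-] out:-; in:P3
Tick 4: [PARSE:-, VALIDATE:P3(v=17,ok=F), TRANSFORM:P2(v=40,ok=T), EMIT:P1(v=0,ok=F)] out:-; in:-
Tick 5: [PARSE:-, VALIDATE:-, TRANSFORM:P3(v=0,ok=F), EMIT:P2(v=40,ok=T)] out:P1(v=0); in:-
Tick 6: [PARSE:-, VALIDATE:-, TRANSFORM:-, EMIT:P3(v=0,ok=F)] out:P2(v=40); in:-
Tick 7: [PARSE:-, VALIDATE:-, TRANSFORM:-, EMIT:-] out:P3(v=0); in:-
P1: arrives tick 1, valid=False (id=1, id%2=1), emit tick 5, final value 0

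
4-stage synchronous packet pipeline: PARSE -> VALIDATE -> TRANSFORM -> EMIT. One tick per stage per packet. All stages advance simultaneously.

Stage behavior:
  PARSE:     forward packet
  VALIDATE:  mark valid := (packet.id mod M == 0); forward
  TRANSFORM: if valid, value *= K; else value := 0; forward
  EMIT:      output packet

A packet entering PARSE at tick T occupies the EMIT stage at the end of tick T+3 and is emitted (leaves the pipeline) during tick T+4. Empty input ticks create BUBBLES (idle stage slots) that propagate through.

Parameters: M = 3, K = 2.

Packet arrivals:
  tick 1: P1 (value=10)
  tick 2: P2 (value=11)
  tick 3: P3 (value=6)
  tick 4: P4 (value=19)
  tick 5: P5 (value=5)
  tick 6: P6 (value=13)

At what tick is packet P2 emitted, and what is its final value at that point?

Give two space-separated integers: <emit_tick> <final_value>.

Answer: 6 0

Derivation:
Tick 1: [PARSE:P1(v=10,ok=F), VALIDATE:-, TRANSFORM:-, EMIT:-] out:-; in:P1
Tick 2: [PARSE:P2(v=11,ok=F), VALIDATE:P1(v=10,ok=F), TRANSFORM:-, EMIT:-] out:-; in:P2
Tick 3: [PARSE:P3(v=6,ok=F), VALIDATE:P2(v=11,ok=F), TRANSFORM:P1(v=0,ok=F), EMIT:-] out:-; in:P3
Tick 4: [PARSE:P4(v=19,ok=F), VALIDATE:P3(v=6,ok=T), TRANSFORM:P2(v=0,ok=F), EMIT:P1(v=0,ok=F)] out:-; in:P4
Tick 5: [PARSE:P5(v=5,ok=F), VALIDATE:P4(v=19,ok=F), TRANSFORM:P3(v=12,ok=T), EMIT:P2(v=0,ok=F)] out:P1(v=0); in:P5
Tick 6: [PARSE:P6(v=13,ok=F), VALIDATE:P5(v=5,ok=F), TRANSFORM:P4(v=0,ok=F), EMIT:P3(v=12,ok=T)] out:P2(v=0); in:P6
Tick 7: [PARSE:-, VALIDATE:P6(v=13,ok=T), TRANSFORM:P5(v=0,ok=F), EMIT:P4(v=0,ok=F)] out:P3(v=12); in:-
Tick 8: [PARSE:-, VALIDATE:-, TRANSFORM:P6(v=26,ok=T), EMIT:P5(v=0,ok=F)] out:P4(v=0); in:-
Tick 9: [PARSE:-, VALIDATE:-, TRANSFORM:-, EMIT:P6(v=26,ok=T)] out:P5(v=0); in:-
Tick 10: [PARSE:-, VALIDATE:-, TRANSFORM:-, EMIT:-] out:P6(v=26); in:-
P2: arrives tick 2, valid=False (id=2, id%3=2), emit tick 6, final value 0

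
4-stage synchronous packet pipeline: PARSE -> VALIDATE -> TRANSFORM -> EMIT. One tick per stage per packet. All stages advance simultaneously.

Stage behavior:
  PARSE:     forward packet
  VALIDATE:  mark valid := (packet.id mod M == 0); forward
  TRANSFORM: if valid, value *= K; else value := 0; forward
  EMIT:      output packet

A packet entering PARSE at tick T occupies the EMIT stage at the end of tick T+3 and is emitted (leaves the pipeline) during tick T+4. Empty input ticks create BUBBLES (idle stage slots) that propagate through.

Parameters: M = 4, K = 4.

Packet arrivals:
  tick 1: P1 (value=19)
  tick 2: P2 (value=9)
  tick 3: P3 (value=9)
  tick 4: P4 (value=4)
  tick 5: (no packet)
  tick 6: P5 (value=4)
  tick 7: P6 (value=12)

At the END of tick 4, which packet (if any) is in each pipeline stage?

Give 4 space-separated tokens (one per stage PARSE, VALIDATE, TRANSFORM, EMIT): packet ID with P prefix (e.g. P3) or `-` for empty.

Tick 1: [PARSE:P1(v=19,ok=F), VALIDATE:-, TRANSFORM:-, EMIT:-] out:-; in:P1
Tick 2: [PARSE:P2(v=9,ok=F), VALIDATE:P1(v=19,ok=F), TRANSFORM:-, EMIT:-] out:-; in:P2
Tick 3: [PARSE:P3(v=9,ok=F), VALIDATE:P2(v=9,ok=F), TRANSFORM:P1(v=0,ok=F), EMIT:-] out:-; in:P3
Tick 4: [PARSE:P4(v=4,ok=F), VALIDATE:P3(v=9,ok=F), TRANSFORM:P2(v=0,ok=F), EMIT:P1(v=0,ok=F)] out:-; in:P4
At end of tick 4: ['P4', 'P3', 'P2', 'P1']

Answer: P4 P3 P2 P1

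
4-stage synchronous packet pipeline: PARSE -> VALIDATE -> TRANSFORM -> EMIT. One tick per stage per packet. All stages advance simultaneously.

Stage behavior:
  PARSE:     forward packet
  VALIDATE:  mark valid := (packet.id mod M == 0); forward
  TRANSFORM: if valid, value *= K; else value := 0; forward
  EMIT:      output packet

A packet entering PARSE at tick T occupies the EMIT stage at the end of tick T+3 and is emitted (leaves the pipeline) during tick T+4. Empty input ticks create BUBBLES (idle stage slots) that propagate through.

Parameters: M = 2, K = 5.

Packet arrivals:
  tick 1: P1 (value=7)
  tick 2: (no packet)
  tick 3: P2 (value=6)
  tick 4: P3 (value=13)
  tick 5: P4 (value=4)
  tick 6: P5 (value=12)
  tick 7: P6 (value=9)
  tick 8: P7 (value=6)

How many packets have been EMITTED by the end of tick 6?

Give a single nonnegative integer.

Answer: 1

Derivation:
Tick 1: [PARSE:P1(v=7,ok=F), VALIDATE:-, TRANSFORM:-, EMIT:-] out:-; in:P1
Tick 2: [PARSE:-, VALIDATE:P1(v=7,ok=F), TRANSFORM:-, EMIT:-] out:-; in:-
Tick 3: [PARSE:P2(v=6,ok=F), VALIDATE:-, TRANSFORM:P1(v=0,ok=F), EMIT:-] out:-; in:P2
Tick 4: [PARSE:P3(v=13,ok=F), VALIDATE:P2(v=6,ok=T), TRANSFORM:-, EMIT:P1(v=0,ok=F)] out:-; in:P3
Tick 5: [PARSE:P4(v=4,ok=F), VALIDATE:P3(v=13,ok=F), TRANSFORM:P2(v=30,ok=T), EMIT:-] out:P1(v=0); in:P4
Tick 6: [PARSE:P5(v=12,ok=F), VALIDATE:P4(v=4,ok=T), TRANSFORM:P3(v=0,ok=F), EMIT:P2(v=30,ok=T)] out:-; in:P5
Emitted by tick 6: ['P1']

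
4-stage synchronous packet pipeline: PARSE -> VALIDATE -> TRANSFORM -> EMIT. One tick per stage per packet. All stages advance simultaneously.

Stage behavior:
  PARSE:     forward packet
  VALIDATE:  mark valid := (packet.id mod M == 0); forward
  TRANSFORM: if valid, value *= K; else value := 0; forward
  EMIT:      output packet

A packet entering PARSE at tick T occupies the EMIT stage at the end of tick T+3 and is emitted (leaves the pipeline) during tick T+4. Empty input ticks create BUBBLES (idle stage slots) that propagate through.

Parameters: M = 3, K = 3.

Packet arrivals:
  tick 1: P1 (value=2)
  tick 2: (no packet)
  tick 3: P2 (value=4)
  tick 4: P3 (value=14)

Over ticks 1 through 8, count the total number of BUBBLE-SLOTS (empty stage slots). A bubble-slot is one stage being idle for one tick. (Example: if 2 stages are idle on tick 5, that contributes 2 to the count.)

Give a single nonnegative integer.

Answer: 20

Derivation:
Tick 1: [PARSE:P1(v=2,ok=F), VALIDATE:-, TRANSFORM:-, EMIT:-] out:-; bubbles=3
Tick 2: [PARSE:-, VALIDATE:P1(v=2,ok=F), TRANSFORM:-, EMIT:-] out:-; bubbles=3
Tick 3: [PARSE:P2(v=4,ok=F), VALIDATE:-, TRANSFORM:P1(v=0,ok=F), EMIT:-] out:-; bubbles=2
Tick 4: [PARSE:P3(v=14,ok=F), VALIDATE:P2(v=4,ok=F), TRANSFORM:-, EMIT:P1(v=0,ok=F)] out:-; bubbles=1
Tick 5: [PARSE:-, VALIDATE:P3(v=14,ok=T), TRANSFORM:P2(v=0,ok=F), EMIT:-] out:P1(v=0); bubbles=2
Tick 6: [PARSE:-, VALIDATE:-, TRANSFORM:P3(v=42,ok=T), EMIT:P2(v=0,ok=F)] out:-; bubbles=2
Tick 7: [PARSE:-, VALIDATE:-, TRANSFORM:-, EMIT:P3(v=42,ok=T)] out:P2(v=0); bubbles=3
Tick 8: [PARSE:-, VALIDATE:-, TRANSFORM:-, EMIT:-] out:P3(v=42); bubbles=4
Total bubble-slots: 20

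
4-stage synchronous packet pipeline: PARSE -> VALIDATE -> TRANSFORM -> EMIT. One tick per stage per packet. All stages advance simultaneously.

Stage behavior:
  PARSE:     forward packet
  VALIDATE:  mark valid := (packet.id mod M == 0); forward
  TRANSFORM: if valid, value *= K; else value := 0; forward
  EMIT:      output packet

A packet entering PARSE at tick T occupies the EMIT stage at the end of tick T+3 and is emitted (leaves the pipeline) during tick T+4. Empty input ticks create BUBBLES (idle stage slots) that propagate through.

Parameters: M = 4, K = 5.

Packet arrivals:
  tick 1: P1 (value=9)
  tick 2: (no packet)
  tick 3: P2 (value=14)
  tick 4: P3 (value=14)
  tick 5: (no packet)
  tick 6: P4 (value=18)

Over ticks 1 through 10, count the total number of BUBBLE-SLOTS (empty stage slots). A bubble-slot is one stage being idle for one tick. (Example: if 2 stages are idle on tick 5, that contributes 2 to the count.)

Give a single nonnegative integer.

Tick 1: [PARSE:P1(v=9,ok=F), VALIDATE:-, TRANSFORM:-, EMIT:-] out:-; bubbles=3
Tick 2: [PARSE:-, VALIDATE:P1(v=9,ok=F), TRANSFORM:-, EMIT:-] out:-; bubbles=3
Tick 3: [PARSE:P2(v=14,ok=F), VALIDATE:-, TRANSFORM:P1(v=0,ok=F), EMIT:-] out:-; bubbles=2
Tick 4: [PARSE:P3(v=14,ok=F), VALIDATE:P2(v=14,ok=F), TRANSFORM:-, EMIT:P1(v=0,ok=F)] out:-; bubbles=1
Tick 5: [PARSE:-, VALIDATE:P3(v=14,ok=F), TRANSFORM:P2(v=0,ok=F), EMIT:-] out:P1(v=0); bubbles=2
Tick 6: [PARSE:P4(v=18,ok=F), VALIDATE:-, TRANSFORM:P3(v=0,ok=F), EMIT:P2(v=0,ok=F)] out:-; bubbles=1
Tick 7: [PARSE:-, VALIDATE:P4(v=18,ok=T), TRANSFORM:-, EMIT:P3(v=0,ok=F)] out:P2(v=0); bubbles=2
Tick 8: [PARSE:-, VALIDATE:-, TRANSFORM:P4(v=90,ok=T), EMIT:-] out:P3(v=0); bubbles=3
Tick 9: [PARSE:-, VALIDATE:-, TRANSFORM:-, EMIT:P4(v=90,ok=T)] out:-; bubbles=3
Tick 10: [PARSE:-, VALIDATE:-, TRANSFORM:-, EMIT:-] out:P4(v=90); bubbles=4
Total bubble-slots: 24

Answer: 24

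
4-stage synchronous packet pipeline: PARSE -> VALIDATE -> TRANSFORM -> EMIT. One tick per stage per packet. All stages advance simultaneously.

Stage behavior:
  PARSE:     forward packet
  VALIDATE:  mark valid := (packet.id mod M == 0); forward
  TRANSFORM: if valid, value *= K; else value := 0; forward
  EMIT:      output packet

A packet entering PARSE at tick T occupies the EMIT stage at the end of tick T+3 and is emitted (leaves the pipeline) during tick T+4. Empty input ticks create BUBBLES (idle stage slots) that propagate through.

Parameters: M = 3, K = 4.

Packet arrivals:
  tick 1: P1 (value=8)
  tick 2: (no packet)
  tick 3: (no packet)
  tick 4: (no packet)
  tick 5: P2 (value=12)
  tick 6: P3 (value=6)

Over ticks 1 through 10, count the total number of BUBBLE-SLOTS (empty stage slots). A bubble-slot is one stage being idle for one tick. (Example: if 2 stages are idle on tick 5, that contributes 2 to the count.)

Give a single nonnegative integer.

Tick 1: [PARSE:P1(v=8,ok=F), VALIDATE:-, TRANSFORM:-, EMIT:-] out:-; bubbles=3
Tick 2: [PARSE:-, VALIDATE:P1(v=8,ok=F), TRANSFORM:-, EMIT:-] out:-; bubbles=3
Tick 3: [PARSE:-, VALIDATE:-, TRANSFORM:P1(v=0,ok=F), EMIT:-] out:-; bubbles=3
Tick 4: [PARSE:-, VALIDATE:-, TRANSFORM:-, EMIT:P1(v=0,ok=F)] out:-; bubbles=3
Tick 5: [PARSE:P2(v=12,ok=F), VALIDATE:-, TRANSFORM:-, EMIT:-] out:P1(v=0); bubbles=3
Tick 6: [PARSE:P3(v=6,ok=F), VALIDATE:P2(v=12,ok=F), TRANSFORM:-, EMIT:-] out:-; bubbles=2
Tick 7: [PARSE:-, VALIDATE:P3(v=6,ok=T), TRANSFORM:P2(v=0,ok=F), EMIT:-] out:-; bubbles=2
Tick 8: [PARSE:-, VALIDATE:-, TRANSFORM:P3(v=24,ok=T), EMIT:P2(v=0,ok=F)] out:-; bubbles=2
Tick 9: [PARSE:-, VALIDATE:-, TRANSFORM:-, EMIT:P3(v=24,ok=T)] out:P2(v=0); bubbles=3
Tick 10: [PARSE:-, VALIDATE:-, TRANSFORM:-, EMIT:-] out:P3(v=24); bubbles=4
Total bubble-slots: 28

Answer: 28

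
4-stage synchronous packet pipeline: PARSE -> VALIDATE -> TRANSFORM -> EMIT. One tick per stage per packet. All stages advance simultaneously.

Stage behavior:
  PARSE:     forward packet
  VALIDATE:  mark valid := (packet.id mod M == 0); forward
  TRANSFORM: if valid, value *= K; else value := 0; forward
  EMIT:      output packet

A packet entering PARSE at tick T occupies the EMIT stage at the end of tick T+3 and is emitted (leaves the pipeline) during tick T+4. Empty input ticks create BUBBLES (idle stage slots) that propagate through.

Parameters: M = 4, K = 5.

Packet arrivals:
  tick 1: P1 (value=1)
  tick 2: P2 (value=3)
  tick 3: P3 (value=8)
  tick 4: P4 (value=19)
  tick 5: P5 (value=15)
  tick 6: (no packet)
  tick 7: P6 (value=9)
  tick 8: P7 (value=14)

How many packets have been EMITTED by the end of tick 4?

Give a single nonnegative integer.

Tick 1: [PARSE:P1(v=1,ok=F), VALIDATE:-, TRANSFORM:-, EMIT:-] out:-; in:P1
Tick 2: [PARSE:P2(v=3,ok=F), VALIDATE:P1(v=1,ok=F), TRANSFORM:-, EMIT:-] out:-; in:P2
Tick 3: [PARSE:P3(v=8,ok=F), VALIDATE:P2(v=3,ok=F), TRANSFORM:P1(v=0,ok=F), EMIT:-] out:-; in:P3
Tick 4: [PARSE:P4(v=19,ok=F), VALIDATE:P3(v=8,ok=F), TRANSFORM:P2(v=0,ok=F), EMIT:P1(v=0,ok=F)] out:-; in:P4
Emitted by tick 4: []

Answer: 0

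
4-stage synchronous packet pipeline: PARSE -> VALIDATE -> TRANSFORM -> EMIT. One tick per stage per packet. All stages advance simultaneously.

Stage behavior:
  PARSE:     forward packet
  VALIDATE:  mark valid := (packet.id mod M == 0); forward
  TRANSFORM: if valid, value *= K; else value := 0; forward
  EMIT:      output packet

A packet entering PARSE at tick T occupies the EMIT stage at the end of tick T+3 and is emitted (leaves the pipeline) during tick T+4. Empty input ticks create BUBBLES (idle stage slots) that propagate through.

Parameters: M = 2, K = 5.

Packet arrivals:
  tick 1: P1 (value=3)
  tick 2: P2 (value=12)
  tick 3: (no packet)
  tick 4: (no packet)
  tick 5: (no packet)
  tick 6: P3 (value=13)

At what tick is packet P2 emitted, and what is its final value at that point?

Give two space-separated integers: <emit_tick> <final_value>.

Answer: 6 60

Derivation:
Tick 1: [PARSE:P1(v=3,ok=F), VALIDATE:-, TRANSFORM:-, EMIT:-] out:-; in:P1
Tick 2: [PARSE:P2(v=12,ok=F), VALIDATE:P1(v=3,ok=F), TRANSFORM:-, EMIT:-] out:-; in:P2
Tick 3: [PARSE:-, VALIDATE:P2(v=12,ok=T), TRANSFORM:P1(v=0,ok=F), EMIT:-] out:-; in:-
Tick 4: [PARSE:-, VALIDATE:-, TRANSFORM:P2(v=60,ok=T), EMIT:P1(v=0,ok=F)] out:-; in:-
Tick 5: [PARSE:-, VALIDATE:-, TRANSFORM:-, EMIT:P2(v=60,ok=T)] out:P1(v=0); in:-
Tick 6: [PARSE:P3(v=13,ok=F), VALIDATE:-, TRANSFORM:-, EMIT:-] out:P2(v=60); in:P3
Tick 7: [PARSE:-, VALIDATE:P3(v=13,ok=F), TRANSFORM:-, EMIT:-] out:-; in:-
Tick 8: [PARSE:-, VALIDATE:-, TRANSFORM:P3(v=0,ok=F), EMIT:-] out:-; in:-
Tick 9: [PARSE:-, VALIDATE:-, TRANSFORM:-, EMIT:P3(v=0,ok=F)] out:-; in:-
Tick 10: [PARSE:-, VALIDATE:-, TRANSFORM:-, EMIT:-] out:P3(v=0); in:-
P2: arrives tick 2, valid=True (id=2, id%2=0), emit tick 6, final value 60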